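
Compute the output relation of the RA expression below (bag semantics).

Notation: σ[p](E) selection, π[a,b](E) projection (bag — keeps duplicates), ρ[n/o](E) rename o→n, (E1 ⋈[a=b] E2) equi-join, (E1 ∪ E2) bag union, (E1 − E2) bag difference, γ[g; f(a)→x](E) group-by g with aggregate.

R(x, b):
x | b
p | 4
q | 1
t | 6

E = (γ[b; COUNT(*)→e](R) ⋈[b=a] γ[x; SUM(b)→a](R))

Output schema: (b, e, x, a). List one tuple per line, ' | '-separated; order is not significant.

Stepwise |·|:
  R → 3
  γ[b; COUNT(*)→e](R) → 3
  R → 3
  γ[x; SUM(b)→a](R) → 3
  (γ[b; COUNT(*)→e](R) ⋈[b=a] γ[x; SUM(b)→a](R)) → 3

== RESULT ==
b | e | x | a
1 | 1 | q | 1
4 | 1 | p | 4
6 | 1 | t | 6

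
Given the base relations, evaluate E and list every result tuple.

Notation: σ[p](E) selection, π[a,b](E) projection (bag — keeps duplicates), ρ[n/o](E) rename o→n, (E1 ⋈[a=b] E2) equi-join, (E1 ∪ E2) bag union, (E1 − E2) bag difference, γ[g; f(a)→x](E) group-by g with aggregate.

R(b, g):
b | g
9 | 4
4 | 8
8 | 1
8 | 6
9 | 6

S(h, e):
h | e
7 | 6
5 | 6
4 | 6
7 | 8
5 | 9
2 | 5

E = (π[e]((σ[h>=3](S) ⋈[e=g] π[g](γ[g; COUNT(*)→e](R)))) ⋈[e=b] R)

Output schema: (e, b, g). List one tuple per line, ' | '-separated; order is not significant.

Row counts bottom-up:
  S → 6
  σ[h>=3](S) → 5
  R → 5
  γ[g; COUNT(*)→e](R) → 4
  π[g](γ[g; COUNT(*)→e](R)) → 4
  (σ[h>=3](S) ⋈[e=g] π[g](γ[g; COUNT(*)→e](R))) → 4
  π[e]((σ[h>=3](S) ⋈[e=g] π[g](γ[g; COUNT(*)→e](R)))) → 4
  R → 5
  (π[e]((σ[h>=3](S) ⋈[e=g] π[g](γ[g; COUNT(*)→e](R)))) ⋈[e=b] R) → 2

== RESULT ==
e | b | g
8 | 8 | 1
8 | 8 | 6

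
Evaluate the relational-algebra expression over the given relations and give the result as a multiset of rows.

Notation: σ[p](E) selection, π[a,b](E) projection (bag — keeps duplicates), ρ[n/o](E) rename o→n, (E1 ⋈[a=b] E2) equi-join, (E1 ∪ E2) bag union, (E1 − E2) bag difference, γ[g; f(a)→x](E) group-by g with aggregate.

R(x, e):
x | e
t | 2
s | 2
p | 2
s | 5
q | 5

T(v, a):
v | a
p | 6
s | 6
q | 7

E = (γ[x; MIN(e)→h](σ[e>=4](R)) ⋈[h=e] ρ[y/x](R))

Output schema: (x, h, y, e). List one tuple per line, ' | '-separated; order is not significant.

Per-node cardinality:
  R → 5
  σ[e>=4](R) → 2
  γ[x; MIN(e)→h](σ[e>=4](R)) → 2
  R → 5
  ρ[y/x](R) → 5
  (γ[x; MIN(e)→h](σ[e>=4](R)) ⋈[h=e] ρ[y/x](R)) → 4

== RESULT ==
x | h | y | e
q | 5 | q | 5
q | 5 | s | 5
s | 5 | q | 5
s | 5 | s | 5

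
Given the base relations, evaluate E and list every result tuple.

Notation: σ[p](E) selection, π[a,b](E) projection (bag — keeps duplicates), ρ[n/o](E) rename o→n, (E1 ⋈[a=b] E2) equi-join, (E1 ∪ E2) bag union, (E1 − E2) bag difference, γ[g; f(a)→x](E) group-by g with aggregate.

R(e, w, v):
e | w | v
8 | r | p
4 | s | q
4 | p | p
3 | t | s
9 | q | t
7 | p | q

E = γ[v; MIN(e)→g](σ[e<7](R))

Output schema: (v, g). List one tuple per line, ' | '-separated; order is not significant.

Stepwise |·|:
  R → 6
  σ[e<7](R) → 3
  γ[v; MIN(e)→g](σ[e<7](R)) → 3

== RESULT ==
v | g
p | 4
q | 4
s | 3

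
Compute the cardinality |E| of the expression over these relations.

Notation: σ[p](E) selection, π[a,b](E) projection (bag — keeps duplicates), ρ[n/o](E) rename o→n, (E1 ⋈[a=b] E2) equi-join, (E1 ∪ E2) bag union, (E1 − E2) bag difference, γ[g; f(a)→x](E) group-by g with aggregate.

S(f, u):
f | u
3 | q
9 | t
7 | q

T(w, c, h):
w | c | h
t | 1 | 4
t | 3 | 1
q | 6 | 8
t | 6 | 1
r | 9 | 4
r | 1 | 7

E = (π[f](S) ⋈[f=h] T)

Row counts bottom-up:
  S → 3
  π[f](S) → 3
  T → 6
  (π[f](S) ⋈[f=h] T) → 1

|E| = 1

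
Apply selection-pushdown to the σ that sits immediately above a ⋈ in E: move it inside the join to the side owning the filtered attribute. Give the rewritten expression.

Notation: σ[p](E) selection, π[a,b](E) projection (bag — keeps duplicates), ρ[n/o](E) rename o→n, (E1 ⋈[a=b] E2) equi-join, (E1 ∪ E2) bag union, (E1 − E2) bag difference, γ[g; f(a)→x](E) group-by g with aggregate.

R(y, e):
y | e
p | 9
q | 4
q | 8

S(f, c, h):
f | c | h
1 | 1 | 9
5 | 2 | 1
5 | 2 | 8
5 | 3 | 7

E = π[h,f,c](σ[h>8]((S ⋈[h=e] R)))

σ filters on h, owned by the left side.
E' = π[h,f,c]((σ[h>8](S) ⋈[h=e] R))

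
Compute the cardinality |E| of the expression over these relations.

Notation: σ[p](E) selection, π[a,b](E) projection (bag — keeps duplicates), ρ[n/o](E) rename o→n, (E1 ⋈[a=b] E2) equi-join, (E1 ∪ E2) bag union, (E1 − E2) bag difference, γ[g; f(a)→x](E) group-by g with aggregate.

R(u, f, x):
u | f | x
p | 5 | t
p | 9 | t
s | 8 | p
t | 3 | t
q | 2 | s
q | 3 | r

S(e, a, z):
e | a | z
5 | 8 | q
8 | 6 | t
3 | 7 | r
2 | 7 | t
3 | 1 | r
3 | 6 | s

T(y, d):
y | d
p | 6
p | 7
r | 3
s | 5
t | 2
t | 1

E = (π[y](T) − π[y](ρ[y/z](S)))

Row counts bottom-up:
  T → 6
  π[y](T) → 6
  S → 6
  ρ[y/z](S) → 6
  π[y](ρ[y/z](S)) → 6
  (π[y](T) − π[y](ρ[y/z](S))) → 2

|E| = 2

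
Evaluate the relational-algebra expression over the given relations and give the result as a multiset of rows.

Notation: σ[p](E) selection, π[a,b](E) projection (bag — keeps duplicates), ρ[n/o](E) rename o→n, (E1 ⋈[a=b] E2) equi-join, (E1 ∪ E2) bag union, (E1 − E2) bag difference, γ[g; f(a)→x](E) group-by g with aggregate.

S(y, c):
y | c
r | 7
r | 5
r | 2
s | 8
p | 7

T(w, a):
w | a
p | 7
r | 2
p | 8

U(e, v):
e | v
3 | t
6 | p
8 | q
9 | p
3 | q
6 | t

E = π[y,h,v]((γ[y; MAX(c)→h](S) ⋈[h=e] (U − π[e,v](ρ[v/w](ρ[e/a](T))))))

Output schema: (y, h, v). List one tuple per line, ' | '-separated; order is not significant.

Per-node cardinality:
  S → 5
  γ[y; MAX(c)→h](S) → 3
  U → 6
  T → 3
  ρ[e/a](T) → 3
  ρ[v/w](ρ[e/a](T)) → 3
  π[e,v](ρ[v/w](ρ[e/a](T))) → 3
  (U − π[e,v](ρ[v/w](ρ[e/a](T)))) → 6
  (γ[y; MAX(c)→h](S) ⋈[h=e] (U − π[e,v](ρ[v/w](ρ[e/a](T))))) → 1
  π[y,h,v]((γ[y; MAX(c)→h](S) ⋈[h=e] (U − π[e,v](ρ[v/w](ρ[e/a](T)))))) → 1

== RESULT ==
y | h | v
s | 8 | q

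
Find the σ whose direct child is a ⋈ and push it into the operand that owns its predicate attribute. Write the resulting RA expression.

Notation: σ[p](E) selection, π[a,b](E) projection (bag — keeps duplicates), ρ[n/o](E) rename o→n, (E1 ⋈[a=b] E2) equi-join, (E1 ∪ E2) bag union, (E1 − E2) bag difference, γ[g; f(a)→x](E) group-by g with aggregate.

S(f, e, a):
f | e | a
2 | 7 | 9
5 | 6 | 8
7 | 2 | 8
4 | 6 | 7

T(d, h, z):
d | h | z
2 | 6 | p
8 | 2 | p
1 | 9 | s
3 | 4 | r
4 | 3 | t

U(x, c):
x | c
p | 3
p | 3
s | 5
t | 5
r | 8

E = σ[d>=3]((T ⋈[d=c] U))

σ filters on d, owned by the left side.
E' = (σ[d>=3](T) ⋈[d=c] U)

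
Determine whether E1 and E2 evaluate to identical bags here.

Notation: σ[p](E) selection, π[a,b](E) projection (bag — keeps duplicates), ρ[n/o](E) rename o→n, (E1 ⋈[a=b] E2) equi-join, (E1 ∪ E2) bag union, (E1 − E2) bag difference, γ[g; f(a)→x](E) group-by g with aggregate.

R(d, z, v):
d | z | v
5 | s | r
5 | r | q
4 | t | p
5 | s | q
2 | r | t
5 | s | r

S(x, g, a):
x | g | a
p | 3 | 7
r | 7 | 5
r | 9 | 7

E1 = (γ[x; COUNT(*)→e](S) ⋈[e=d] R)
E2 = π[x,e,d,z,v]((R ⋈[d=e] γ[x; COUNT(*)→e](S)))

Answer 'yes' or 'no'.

E1 subexpression sizes:
  S → 3
  γ[x; COUNT(*)→e](S) → 2
  R → 6
  (γ[x; COUNT(*)→e](S) ⋈[e=d] R) → 1
E2 subexpression sizes:
  R → 6
  S → 3
  γ[x; COUNT(*)→e](S) → 2
  (R ⋈[d=e] γ[x; COUNT(*)→e](S)) → 1
  π[x,e,d,z,v]((R ⋈[d=e] γ[x; COUNT(*)→e](S))) → 1

E1 and E2 produce the same multiset:
x | e | d | z | v
r | 2 | 2 | r | t

yes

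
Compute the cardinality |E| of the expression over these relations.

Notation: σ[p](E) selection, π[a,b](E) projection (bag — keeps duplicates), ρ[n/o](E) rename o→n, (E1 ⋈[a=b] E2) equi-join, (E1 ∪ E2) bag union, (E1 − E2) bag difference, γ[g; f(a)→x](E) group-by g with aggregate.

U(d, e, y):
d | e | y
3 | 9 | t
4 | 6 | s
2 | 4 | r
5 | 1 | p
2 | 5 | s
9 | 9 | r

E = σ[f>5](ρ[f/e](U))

Per-node cardinality:
  U → 6
  ρ[f/e](U) → 6
  σ[f>5](ρ[f/e](U)) → 3

|E| = 3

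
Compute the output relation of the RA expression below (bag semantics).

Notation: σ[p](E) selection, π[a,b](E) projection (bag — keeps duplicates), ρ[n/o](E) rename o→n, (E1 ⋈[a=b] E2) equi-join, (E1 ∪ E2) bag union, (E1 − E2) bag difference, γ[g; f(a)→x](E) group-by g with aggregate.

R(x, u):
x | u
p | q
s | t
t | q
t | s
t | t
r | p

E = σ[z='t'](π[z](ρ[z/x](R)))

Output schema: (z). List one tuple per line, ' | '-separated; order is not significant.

Stepwise |·|:
  R → 6
  ρ[z/x](R) → 6
  π[z](ρ[z/x](R)) → 6
  σ[z='t'](π[z](ρ[z/x](R))) → 3

== RESULT ==
z
t
t
t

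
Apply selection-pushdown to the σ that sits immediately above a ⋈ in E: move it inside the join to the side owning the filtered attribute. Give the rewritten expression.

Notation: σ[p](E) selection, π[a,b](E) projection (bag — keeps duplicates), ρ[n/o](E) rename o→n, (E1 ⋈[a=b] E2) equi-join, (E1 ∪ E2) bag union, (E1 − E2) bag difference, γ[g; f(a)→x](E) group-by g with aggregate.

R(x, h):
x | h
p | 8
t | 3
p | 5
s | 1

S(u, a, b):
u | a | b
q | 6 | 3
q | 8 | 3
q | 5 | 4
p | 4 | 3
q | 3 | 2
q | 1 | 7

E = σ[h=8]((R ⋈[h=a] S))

σ filters on h, owned by the left side.
E' = (σ[h=8](R) ⋈[h=a] S)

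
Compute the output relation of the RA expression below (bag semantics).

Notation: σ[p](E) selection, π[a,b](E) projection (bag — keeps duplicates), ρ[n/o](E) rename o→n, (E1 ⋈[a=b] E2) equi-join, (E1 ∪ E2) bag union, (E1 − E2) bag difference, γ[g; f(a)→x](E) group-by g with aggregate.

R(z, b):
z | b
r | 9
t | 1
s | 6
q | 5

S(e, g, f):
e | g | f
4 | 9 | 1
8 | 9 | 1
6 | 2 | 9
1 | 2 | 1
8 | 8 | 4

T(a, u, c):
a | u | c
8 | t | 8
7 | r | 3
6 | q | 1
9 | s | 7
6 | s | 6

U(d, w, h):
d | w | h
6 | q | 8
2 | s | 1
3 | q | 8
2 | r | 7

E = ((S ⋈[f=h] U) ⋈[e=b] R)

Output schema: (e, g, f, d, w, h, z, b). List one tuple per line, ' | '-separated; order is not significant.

Row counts bottom-up:
  S → 5
  U → 4
  (S ⋈[f=h] U) → 3
  R → 4
  ((S ⋈[f=h] U) ⋈[e=b] R) → 1

== RESULT ==
e | g | f | d | w | h | z | b
1 | 2 | 1 | 2 | s | 1 | t | 1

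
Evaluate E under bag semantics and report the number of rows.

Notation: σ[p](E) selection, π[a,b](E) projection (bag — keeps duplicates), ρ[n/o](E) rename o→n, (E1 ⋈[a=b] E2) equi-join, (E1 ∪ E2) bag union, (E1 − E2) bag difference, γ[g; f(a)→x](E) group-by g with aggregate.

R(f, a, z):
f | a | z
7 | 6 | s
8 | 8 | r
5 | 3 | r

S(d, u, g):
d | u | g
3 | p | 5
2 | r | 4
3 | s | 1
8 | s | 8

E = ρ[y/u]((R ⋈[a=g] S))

Per-node cardinality:
  R → 3
  S → 4
  (R ⋈[a=g] S) → 1
  ρ[y/u]((R ⋈[a=g] S)) → 1

|E| = 1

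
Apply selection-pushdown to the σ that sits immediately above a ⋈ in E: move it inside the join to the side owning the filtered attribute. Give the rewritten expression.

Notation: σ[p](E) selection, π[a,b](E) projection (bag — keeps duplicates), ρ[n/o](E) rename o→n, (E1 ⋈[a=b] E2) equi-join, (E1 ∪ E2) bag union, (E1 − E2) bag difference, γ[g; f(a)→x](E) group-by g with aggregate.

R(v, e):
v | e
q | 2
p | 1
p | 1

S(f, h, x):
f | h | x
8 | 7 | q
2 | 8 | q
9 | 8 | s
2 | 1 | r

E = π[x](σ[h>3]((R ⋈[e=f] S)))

σ filters on h, owned by the right side.
E' = π[x]((R ⋈[e=f] σ[h>3](S)))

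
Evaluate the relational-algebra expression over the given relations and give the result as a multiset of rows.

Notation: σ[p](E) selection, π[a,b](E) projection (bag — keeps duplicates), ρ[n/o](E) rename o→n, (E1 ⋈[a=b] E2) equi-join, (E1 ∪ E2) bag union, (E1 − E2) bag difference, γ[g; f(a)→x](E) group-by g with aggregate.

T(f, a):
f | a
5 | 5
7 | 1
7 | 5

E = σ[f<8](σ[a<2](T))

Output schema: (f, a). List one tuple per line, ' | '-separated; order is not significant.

Per-node cardinality:
  T → 3
  σ[a<2](T) → 1
  σ[f<8](σ[a<2](T)) → 1

== RESULT ==
f | a
7 | 1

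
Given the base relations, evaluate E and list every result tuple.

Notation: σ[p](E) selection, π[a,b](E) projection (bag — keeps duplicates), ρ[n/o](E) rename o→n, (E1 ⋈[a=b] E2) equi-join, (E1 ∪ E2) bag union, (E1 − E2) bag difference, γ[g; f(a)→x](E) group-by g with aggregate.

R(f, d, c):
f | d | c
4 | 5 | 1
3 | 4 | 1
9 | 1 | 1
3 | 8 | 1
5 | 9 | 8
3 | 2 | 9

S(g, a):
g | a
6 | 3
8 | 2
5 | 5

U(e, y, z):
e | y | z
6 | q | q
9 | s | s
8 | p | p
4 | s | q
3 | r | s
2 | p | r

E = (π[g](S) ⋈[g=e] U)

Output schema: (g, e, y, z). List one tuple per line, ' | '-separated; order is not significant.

Row counts bottom-up:
  S → 3
  π[g](S) → 3
  U → 6
  (π[g](S) ⋈[g=e] U) → 2

== RESULT ==
g | e | y | z
6 | 6 | q | q
8 | 8 | p | p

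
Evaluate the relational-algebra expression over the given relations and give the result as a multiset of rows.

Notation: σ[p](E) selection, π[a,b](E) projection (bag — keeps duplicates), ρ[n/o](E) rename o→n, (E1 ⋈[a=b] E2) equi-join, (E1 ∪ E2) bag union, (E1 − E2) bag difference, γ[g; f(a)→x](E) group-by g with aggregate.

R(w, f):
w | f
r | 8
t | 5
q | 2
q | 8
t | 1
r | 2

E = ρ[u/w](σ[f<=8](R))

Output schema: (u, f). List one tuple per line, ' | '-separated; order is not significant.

Stepwise |·|:
  R → 6
  σ[f<=8](R) → 6
  ρ[u/w](σ[f<=8](R)) → 6

== RESULT ==
u | f
q | 2
q | 8
r | 2
r | 8
t | 1
t | 5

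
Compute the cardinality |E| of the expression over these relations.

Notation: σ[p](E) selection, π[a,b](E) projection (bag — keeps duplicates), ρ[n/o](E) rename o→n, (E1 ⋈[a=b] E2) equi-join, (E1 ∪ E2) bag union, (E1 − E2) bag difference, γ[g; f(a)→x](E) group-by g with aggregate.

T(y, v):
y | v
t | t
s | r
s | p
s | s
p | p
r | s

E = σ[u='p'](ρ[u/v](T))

Per-node cardinality:
  T → 6
  ρ[u/v](T) → 6
  σ[u='p'](ρ[u/v](T)) → 2

|E| = 2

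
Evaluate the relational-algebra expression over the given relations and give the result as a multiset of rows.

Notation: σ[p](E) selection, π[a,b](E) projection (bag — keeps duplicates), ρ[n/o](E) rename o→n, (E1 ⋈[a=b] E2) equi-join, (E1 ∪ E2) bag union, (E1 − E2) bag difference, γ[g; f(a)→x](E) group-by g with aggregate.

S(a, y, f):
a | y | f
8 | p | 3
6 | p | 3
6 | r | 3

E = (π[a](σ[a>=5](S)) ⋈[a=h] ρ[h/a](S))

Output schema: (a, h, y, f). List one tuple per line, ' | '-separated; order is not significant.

Row counts bottom-up:
  S → 3
  σ[a>=5](S) → 3
  π[a](σ[a>=5](S)) → 3
  S → 3
  ρ[h/a](S) → 3
  (π[a](σ[a>=5](S)) ⋈[a=h] ρ[h/a](S)) → 5

== RESULT ==
a | h | y | f
6 | 6 | p | 3
6 | 6 | p | 3
6 | 6 | r | 3
6 | 6 | r | 3
8 | 8 | p | 3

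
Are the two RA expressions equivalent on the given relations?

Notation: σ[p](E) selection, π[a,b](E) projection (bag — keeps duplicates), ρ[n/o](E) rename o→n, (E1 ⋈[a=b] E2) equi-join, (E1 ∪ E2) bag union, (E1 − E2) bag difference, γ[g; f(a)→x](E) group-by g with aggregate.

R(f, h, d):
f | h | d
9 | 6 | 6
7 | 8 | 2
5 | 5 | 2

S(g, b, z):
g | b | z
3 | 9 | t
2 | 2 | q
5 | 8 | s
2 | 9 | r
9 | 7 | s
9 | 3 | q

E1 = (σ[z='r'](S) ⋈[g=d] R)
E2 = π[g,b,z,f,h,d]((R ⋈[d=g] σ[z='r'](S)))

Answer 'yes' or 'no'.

E1 per-node cardinality:
  S → 6
  σ[z='r'](S) → 1
  R → 3
  (σ[z='r'](S) ⋈[g=d] R) → 2
E2 per-node cardinality:
  R → 3
  S → 6
  σ[z='r'](S) → 1
  (R ⋈[d=g] σ[z='r'](S)) → 2
  π[g,b,z,f,h,d]((R ⋈[d=g] σ[z='r'](S))) → 2

E1 and E2 produce the same multiset:
g | b | z | f | h | d
2 | 9 | r | 5 | 5 | 2
2 | 9 | r | 7 | 8 | 2

yes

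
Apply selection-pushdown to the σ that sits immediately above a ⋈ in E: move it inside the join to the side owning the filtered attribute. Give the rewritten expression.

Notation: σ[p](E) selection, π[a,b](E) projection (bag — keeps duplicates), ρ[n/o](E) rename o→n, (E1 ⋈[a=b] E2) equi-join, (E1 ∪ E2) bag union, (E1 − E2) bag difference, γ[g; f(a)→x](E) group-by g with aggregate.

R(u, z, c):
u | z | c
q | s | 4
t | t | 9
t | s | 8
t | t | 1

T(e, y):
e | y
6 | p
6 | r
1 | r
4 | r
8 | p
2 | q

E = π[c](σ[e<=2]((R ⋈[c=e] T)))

σ filters on e, owned by the right side.
E' = π[c]((R ⋈[c=e] σ[e<=2](T)))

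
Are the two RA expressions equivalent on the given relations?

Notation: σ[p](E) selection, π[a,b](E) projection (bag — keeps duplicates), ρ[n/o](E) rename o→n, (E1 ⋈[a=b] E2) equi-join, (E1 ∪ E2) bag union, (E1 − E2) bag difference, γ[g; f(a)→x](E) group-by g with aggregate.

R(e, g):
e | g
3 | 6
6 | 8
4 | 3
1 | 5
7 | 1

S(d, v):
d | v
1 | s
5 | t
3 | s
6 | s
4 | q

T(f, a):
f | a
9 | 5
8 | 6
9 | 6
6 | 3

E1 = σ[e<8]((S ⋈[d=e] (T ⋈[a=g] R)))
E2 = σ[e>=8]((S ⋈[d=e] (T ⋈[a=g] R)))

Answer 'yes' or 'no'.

E1 subexpression sizes:
  S → 5
  T → 4
  R → 5
  (T ⋈[a=g] R) → 4
  (S ⋈[d=e] (T ⋈[a=g] R)) → 4
  σ[e<8]((S ⋈[d=e] (T ⋈[a=g] R))) → 4
E2 subexpression sizes:
  S → 5
  T → 4
  R → 5
  (T ⋈[a=g] R) → 4
  (S ⋈[d=e] (T ⋈[a=g] R)) → 4
  σ[e>=8]((S ⋈[d=e] (T ⋈[a=g] R))) → 0

E1 result:
d | v | f | a | e | g
1 | s | 9 | 5 | 1 | 5
3 | s | 8 | 6 | 3 | 6
3 | s | 9 | 6 | 3 | 6
4 | q | 6 | 3 | 4 | 3
E2 result:
d | v | f | a | e | g
(0 rows)
Witness: (4, 'q', 6, 3, 4, 3) appears 1× in E1 but 0× in E2.

no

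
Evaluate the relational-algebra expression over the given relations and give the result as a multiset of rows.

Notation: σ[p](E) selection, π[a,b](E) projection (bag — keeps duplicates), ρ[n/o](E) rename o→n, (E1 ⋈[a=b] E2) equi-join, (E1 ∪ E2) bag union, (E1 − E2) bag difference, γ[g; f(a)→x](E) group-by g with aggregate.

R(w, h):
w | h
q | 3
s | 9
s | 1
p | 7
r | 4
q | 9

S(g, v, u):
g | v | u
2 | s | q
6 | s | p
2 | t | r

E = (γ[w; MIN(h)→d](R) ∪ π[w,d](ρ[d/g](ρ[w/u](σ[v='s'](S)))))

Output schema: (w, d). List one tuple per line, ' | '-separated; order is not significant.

Stepwise |·|:
  R → 6
  γ[w; MIN(h)→d](R) → 4
  S → 3
  σ[v='s'](S) → 2
  ρ[w/u](σ[v='s'](S)) → 2
  ρ[d/g](ρ[w/u](σ[v='s'](S))) → 2
  π[w,d](ρ[d/g](ρ[w/u](σ[v='s'](S)))) → 2
  (γ[w; MIN(h)→d](R) ∪ π[w,d](ρ[d/g](ρ[w/u](σ[v='s'](S))))) → 6

== RESULT ==
w | d
p | 6
p | 7
q | 2
q | 3
r | 4
s | 1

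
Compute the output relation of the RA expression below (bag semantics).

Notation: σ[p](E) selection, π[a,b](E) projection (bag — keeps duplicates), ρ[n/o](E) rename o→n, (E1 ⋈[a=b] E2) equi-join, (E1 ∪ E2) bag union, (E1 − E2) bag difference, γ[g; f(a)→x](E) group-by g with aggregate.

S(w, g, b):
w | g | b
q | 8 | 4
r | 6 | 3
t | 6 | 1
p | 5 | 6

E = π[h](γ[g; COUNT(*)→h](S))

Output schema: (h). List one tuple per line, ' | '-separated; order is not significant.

Per-node cardinality:
  S → 4
  γ[g; COUNT(*)→h](S) → 3
  π[h](γ[g; COUNT(*)→h](S)) → 3

== RESULT ==
h
1
1
2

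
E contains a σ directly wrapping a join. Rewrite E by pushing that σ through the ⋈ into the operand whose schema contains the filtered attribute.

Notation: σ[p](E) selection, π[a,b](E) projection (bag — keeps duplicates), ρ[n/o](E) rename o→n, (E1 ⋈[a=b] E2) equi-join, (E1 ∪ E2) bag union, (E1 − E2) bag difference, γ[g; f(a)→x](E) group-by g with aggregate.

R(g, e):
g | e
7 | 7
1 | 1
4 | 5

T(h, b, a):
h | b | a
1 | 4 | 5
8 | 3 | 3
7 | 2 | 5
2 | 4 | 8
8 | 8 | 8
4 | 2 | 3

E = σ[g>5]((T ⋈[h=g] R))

σ filters on g, owned by the right side.
E' = (T ⋈[h=g] σ[g>5](R))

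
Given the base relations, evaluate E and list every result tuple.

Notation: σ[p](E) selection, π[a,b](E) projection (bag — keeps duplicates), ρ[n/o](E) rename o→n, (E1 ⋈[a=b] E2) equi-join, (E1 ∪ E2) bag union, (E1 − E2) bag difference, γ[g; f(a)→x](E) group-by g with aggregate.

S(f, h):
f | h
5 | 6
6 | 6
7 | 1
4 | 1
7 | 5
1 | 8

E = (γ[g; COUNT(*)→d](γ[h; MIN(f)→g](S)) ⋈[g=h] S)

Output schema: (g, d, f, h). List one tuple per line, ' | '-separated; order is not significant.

Per-node cardinality:
  S → 6
  γ[h; MIN(f)→g](S) → 4
  γ[g; COUNT(*)→d](γ[h; MIN(f)→g](S)) → 4
  S → 6
  (γ[g; COUNT(*)→d](γ[h; MIN(f)→g](S)) ⋈[g=h] S) → 3

== RESULT ==
g | d | f | h
1 | 1 | 4 | 1
1 | 1 | 7 | 1
5 | 1 | 7 | 5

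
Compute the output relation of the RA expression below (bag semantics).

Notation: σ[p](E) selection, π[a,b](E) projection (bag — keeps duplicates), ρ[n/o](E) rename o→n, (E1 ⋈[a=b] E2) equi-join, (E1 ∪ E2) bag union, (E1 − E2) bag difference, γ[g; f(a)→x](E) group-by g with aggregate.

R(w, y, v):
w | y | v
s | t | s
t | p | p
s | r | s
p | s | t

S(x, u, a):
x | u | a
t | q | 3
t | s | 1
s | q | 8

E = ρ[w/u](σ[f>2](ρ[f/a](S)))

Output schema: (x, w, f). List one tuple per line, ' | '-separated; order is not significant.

Stepwise |·|:
  S → 3
  ρ[f/a](S) → 3
  σ[f>2](ρ[f/a](S)) → 2
  ρ[w/u](σ[f>2](ρ[f/a](S))) → 2

== RESULT ==
x | w | f
s | q | 8
t | q | 3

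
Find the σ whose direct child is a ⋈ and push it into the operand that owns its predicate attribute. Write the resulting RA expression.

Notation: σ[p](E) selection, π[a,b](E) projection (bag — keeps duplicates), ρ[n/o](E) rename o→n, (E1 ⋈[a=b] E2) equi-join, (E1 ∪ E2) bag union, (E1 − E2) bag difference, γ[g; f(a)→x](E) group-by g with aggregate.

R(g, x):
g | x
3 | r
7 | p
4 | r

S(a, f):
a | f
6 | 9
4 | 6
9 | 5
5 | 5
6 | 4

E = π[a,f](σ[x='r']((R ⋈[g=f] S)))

σ filters on x, owned by the left side.
E' = π[a,f]((σ[x='r'](R) ⋈[g=f] S))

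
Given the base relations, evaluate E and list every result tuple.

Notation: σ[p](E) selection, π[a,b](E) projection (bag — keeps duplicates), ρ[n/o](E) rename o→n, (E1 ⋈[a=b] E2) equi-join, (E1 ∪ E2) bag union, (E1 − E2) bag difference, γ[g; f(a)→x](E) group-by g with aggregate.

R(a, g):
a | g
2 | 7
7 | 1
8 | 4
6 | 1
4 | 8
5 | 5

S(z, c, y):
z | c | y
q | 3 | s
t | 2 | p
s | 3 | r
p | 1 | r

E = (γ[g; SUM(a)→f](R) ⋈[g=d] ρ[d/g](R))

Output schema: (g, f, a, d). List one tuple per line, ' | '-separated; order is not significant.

Per-node cardinality:
  R → 6
  γ[g; SUM(a)→f](R) → 5
  R → 6
  ρ[d/g](R) → 6
  (γ[g; SUM(a)→f](R) ⋈[g=d] ρ[d/g](R)) → 6

== RESULT ==
g | f | a | d
1 | 13 | 6 | 1
1 | 13 | 7 | 1
4 | 8 | 8 | 4
5 | 5 | 5 | 5
7 | 2 | 2 | 7
8 | 4 | 4 | 8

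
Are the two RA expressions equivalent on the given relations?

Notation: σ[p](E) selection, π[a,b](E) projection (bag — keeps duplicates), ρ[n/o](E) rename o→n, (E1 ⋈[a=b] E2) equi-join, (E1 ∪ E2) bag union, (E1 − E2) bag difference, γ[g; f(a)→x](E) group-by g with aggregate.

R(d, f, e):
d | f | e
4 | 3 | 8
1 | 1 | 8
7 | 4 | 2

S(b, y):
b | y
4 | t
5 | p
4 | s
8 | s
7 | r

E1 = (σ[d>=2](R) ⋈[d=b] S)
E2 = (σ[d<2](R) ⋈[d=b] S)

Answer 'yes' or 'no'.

E1 row counts bottom-up:
  R → 3
  σ[d>=2](R) → 2
  S → 5
  (σ[d>=2](R) ⋈[d=b] S) → 3
E2 row counts bottom-up:
  R → 3
  σ[d<2](R) → 1
  S → 5
  (σ[d<2](R) ⋈[d=b] S) → 0

E1 result:
d | f | e | b | y
4 | 3 | 8 | 4 | s
4 | 3 | 8 | 4 | t
7 | 4 | 2 | 7 | r
E2 result:
d | f | e | b | y
(0 rows)
Witness: (4, 3, 8, 4, 's') appears 1× in E1 but 0× in E2.

no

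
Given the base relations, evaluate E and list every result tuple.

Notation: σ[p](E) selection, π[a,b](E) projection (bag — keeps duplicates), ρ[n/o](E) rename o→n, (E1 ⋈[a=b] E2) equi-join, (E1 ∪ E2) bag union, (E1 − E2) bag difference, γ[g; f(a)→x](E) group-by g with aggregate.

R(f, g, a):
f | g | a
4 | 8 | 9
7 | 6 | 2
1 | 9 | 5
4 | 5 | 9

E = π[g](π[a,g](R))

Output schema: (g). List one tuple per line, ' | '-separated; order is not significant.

Per-node cardinality:
  R → 4
  π[a,g](R) → 4
  π[g](π[a,g](R)) → 4

== RESULT ==
g
5
6
8
9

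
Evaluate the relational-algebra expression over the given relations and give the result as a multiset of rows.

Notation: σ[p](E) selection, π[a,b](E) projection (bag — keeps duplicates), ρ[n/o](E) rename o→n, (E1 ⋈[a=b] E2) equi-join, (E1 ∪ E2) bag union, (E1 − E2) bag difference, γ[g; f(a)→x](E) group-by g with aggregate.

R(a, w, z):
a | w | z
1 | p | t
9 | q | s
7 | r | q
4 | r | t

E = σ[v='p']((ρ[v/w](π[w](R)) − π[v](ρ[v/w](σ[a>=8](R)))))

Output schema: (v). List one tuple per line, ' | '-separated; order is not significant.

Subexpression sizes:
  R → 4
  π[w](R) → 4
  ρ[v/w](π[w](R)) → 4
  R → 4
  σ[a>=8](R) → 1
  ρ[v/w](σ[a>=8](R)) → 1
  π[v](ρ[v/w](σ[a>=8](R))) → 1
  (ρ[v/w](π[w](R)) − π[v](ρ[v/w](σ[a>=8](R)))) → 3
  σ[v='p']((ρ[v/w](π[w](R)) − π[v](ρ[v/w](σ[a>=8](R))))) → 1

== RESULT ==
v
p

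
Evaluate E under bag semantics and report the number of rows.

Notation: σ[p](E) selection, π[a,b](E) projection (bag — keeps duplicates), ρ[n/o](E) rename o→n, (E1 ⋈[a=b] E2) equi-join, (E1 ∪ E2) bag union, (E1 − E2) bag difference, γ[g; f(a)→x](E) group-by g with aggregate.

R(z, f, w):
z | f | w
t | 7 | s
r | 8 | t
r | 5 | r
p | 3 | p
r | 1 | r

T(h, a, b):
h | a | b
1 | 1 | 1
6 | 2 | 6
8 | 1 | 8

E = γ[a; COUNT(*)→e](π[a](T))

Stepwise |·|:
  T → 3
  π[a](T) → 3
  γ[a; COUNT(*)→e](π[a](T)) → 2

|E| = 2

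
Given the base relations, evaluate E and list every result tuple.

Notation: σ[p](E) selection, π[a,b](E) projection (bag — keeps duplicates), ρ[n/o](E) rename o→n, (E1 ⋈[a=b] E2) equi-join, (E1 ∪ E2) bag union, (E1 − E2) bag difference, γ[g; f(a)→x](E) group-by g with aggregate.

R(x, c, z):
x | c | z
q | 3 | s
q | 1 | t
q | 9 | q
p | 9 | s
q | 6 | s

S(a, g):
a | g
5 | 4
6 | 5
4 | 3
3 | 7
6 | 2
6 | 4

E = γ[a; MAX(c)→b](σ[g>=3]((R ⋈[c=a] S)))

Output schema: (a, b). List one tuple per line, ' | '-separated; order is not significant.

Per-node cardinality:
  R → 5
  S → 6
  (R ⋈[c=a] S) → 4
  σ[g>=3]((R ⋈[c=a] S)) → 3
  γ[a; MAX(c)→b](σ[g>=3]((R ⋈[c=a] S))) → 2

== RESULT ==
a | b
3 | 3
6 | 6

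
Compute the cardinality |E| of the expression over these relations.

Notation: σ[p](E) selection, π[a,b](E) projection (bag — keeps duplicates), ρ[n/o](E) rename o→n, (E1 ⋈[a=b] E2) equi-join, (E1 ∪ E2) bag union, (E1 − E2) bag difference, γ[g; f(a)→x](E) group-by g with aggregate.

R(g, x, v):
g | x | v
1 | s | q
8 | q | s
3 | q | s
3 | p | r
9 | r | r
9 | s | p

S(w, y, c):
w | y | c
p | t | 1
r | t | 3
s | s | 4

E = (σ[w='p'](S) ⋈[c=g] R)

Stepwise |·|:
  S → 3
  σ[w='p'](S) → 1
  R → 6
  (σ[w='p'](S) ⋈[c=g] R) → 1

|E| = 1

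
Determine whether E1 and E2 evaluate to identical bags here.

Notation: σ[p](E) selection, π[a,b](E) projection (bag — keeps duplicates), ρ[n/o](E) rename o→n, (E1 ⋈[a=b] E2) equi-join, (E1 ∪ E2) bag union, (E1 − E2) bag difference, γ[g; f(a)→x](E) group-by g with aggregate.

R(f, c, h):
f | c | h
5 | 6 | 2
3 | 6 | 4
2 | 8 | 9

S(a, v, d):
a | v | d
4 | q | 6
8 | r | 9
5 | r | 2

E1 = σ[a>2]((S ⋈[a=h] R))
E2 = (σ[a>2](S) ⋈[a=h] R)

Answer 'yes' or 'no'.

E1 per-node cardinality:
  S → 3
  R → 3
  (S ⋈[a=h] R) → 1
  σ[a>2]((S ⋈[a=h] R)) → 1
E2 per-node cardinality:
  S → 3
  σ[a>2](S) → 3
  R → 3
  (σ[a>2](S) ⋈[a=h] R) → 1

E1 and E2 produce the same multiset:
a | v | d | f | c | h
4 | q | 6 | 3 | 6 | 4

yes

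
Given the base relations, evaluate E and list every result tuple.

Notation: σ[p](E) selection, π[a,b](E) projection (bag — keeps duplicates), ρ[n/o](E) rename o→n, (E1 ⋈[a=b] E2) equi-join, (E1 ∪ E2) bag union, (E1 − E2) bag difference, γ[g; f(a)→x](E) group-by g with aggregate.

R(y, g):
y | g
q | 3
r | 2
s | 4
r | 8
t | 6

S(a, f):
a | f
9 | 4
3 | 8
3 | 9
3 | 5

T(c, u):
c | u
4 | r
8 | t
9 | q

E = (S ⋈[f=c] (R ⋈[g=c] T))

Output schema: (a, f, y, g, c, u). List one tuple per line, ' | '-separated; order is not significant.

Row counts bottom-up:
  S → 4
  R → 5
  T → 3
  (R ⋈[g=c] T) → 2
  (S ⋈[f=c] (R ⋈[g=c] T)) → 2

== RESULT ==
a | f | y | g | c | u
3 | 8 | r | 8 | 8 | t
9 | 4 | s | 4 | 4 | r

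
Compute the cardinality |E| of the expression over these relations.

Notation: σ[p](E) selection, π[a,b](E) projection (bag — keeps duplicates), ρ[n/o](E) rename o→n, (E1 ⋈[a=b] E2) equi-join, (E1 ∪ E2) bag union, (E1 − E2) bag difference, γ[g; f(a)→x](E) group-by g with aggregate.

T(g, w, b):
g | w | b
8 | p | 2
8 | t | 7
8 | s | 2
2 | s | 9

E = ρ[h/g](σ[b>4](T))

Per-node cardinality:
  T → 4
  σ[b>4](T) → 2
  ρ[h/g](σ[b>4](T)) → 2

|E| = 2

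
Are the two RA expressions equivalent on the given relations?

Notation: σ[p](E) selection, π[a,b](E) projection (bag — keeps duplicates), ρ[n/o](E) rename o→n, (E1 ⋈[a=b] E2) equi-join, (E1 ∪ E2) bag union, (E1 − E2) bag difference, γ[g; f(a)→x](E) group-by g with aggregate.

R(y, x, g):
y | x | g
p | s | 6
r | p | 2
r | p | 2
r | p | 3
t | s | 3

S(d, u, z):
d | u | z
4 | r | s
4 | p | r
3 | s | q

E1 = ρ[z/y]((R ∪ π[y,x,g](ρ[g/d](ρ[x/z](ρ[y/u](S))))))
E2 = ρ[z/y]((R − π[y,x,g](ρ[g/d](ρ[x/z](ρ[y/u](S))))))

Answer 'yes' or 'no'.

E1 per-node cardinality:
  R → 5
  S → 3
  ρ[y/u](S) → 3
  ρ[x/z](ρ[y/u](S)) → 3
  ρ[g/d](ρ[x/z](ρ[y/u](S))) → 3
  π[y,x,g](ρ[g/d](ρ[x/z](ρ[y/u](S)))) → 3
  (R ∪ π[y,x,g](ρ[g/d](ρ[x/z](ρ[y/u](S))))) → 8
  ρ[z/y]((R ∪ π[y,x,g](ρ[g/d](ρ[x/z](ρ[y/u](S)))))) → 8
E2 per-node cardinality:
  R → 5
  S → 3
  ρ[y/u](S) → 3
  ρ[x/z](ρ[y/u](S)) → 3
  ρ[g/d](ρ[x/z](ρ[y/u](S))) → 3
  π[y,x,g](ρ[g/d](ρ[x/z](ρ[y/u](S)))) → 3
  (R − π[y,x,g](ρ[g/d](ρ[x/z](ρ[y/u](S))))) → 5
  ρ[z/y]((R − π[y,x,g](ρ[g/d](ρ[x/z](ρ[y/u](S)))))) → 5

E1 result:
z | x | g
p | r | 4
p | s | 6
r | p | 2
r | p | 2
r | p | 3
r | s | 4
s | q | 3
t | s | 3
E2 result:
z | x | g
p | s | 6
r | p | 2
r | p | 2
r | p | 3
t | s | 3
Witness: ('s', 'q', 3) appears 1× in E1 but 0× in E2.

no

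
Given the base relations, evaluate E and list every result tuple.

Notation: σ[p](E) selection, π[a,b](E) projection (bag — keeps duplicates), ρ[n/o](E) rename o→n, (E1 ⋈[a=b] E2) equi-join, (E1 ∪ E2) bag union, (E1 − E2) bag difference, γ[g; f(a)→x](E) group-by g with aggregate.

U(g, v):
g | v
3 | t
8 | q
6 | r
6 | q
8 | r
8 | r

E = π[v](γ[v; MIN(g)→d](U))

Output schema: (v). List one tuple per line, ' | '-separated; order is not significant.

Per-node cardinality:
  U → 6
  γ[v; MIN(g)→d](U) → 3
  π[v](γ[v; MIN(g)→d](U)) → 3

== RESULT ==
v
q
r
t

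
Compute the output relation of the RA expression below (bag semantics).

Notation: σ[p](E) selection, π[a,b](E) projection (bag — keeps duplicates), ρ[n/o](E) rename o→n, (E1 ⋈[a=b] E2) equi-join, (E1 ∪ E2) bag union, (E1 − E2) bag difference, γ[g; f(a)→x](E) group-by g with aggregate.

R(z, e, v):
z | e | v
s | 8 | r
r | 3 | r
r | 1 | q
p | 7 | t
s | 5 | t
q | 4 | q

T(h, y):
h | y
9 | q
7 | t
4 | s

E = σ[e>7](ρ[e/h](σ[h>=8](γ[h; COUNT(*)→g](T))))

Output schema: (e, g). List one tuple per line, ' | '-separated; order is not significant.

Per-node cardinality:
  T → 3
  γ[h; COUNT(*)→g](T) → 3
  σ[h>=8](γ[h; COUNT(*)→g](T)) → 1
  ρ[e/h](σ[h>=8](γ[h; COUNT(*)→g](T))) → 1
  σ[e>7](ρ[e/h](σ[h>=8](γ[h; COUNT(*)→g](T)))) → 1

== RESULT ==
e | g
9 | 1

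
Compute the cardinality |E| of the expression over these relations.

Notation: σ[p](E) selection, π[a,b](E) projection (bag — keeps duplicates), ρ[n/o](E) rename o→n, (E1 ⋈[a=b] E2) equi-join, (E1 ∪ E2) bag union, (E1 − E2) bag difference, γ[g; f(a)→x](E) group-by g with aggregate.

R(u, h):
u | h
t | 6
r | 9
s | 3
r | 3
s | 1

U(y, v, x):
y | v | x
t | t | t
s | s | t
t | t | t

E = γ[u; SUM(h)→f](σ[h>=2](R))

Stepwise |·|:
  R → 5
  σ[h>=2](R) → 4
  γ[u; SUM(h)→f](σ[h>=2](R)) → 3

|E| = 3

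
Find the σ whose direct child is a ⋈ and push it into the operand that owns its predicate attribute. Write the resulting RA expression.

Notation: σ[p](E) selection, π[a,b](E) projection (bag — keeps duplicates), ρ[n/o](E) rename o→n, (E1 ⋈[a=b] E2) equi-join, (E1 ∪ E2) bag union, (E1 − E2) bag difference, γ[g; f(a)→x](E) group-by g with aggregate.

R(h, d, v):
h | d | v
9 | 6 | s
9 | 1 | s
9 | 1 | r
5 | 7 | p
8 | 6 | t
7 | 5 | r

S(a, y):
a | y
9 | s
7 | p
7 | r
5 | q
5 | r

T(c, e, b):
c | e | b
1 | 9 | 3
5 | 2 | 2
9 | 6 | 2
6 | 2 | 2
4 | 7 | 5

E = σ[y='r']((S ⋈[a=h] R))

σ filters on y, owned by the left side.
E' = (σ[y='r'](S) ⋈[a=h] R)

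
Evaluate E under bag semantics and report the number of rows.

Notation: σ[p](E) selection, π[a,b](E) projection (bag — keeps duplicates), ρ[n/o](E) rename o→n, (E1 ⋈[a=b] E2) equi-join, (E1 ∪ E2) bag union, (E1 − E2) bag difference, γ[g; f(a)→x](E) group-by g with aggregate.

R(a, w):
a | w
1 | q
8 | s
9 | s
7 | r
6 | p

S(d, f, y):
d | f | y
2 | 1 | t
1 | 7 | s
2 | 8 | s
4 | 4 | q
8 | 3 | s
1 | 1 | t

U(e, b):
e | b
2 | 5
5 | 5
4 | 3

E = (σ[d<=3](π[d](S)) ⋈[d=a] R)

Per-node cardinality:
  S → 6
  π[d](S) → 6
  σ[d<=3](π[d](S)) → 4
  R → 5
  (σ[d<=3](π[d](S)) ⋈[d=a] R) → 2

|E| = 2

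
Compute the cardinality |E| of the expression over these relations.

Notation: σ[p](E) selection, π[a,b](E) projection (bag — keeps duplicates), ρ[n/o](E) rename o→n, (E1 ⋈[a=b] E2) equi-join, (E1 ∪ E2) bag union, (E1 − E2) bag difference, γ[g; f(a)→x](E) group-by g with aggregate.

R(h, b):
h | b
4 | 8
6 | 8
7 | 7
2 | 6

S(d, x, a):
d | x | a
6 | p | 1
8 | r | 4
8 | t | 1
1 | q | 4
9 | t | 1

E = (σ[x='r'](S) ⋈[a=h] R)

Stepwise |·|:
  S → 5
  σ[x='r'](S) → 1
  R → 4
  (σ[x='r'](S) ⋈[a=h] R) → 1

|E| = 1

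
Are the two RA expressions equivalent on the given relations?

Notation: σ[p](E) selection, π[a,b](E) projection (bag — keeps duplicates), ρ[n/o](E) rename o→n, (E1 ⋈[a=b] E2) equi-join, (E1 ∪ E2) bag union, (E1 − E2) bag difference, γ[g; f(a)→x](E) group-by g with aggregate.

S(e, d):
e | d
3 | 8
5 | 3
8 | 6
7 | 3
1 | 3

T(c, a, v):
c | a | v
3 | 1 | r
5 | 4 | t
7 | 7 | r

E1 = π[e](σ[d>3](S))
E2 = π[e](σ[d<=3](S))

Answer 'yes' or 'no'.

E1 per-node cardinality:
  S → 5
  σ[d>3](S) → 2
  π[e](σ[d>3](S)) → 2
E2 per-node cardinality:
  S → 5
  σ[d<=3](S) → 3
  π[e](σ[d<=3](S)) → 3

E1 result:
e
3
8
E2 result:
e
1
5
7
Witness: (1,) appears 0× in E1 but 1× in E2.

no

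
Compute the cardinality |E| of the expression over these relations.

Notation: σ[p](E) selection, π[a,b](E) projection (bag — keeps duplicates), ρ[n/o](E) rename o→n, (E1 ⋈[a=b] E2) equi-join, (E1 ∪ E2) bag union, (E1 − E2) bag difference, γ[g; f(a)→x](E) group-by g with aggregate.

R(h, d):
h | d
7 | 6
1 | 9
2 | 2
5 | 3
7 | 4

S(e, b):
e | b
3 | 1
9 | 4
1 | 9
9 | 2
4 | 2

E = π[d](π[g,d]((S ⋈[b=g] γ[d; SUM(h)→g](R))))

Per-node cardinality:
  S → 5
  R → 5
  γ[d; SUM(h)→g](R) → 5
  (S ⋈[b=g] γ[d; SUM(h)→g](R)) → 3
  π[g,d]((S ⋈[b=g] γ[d; SUM(h)→g](R))) → 3
  π[d](π[g,d]((S ⋈[b=g] γ[d; SUM(h)→g](R)))) → 3

|E| = 3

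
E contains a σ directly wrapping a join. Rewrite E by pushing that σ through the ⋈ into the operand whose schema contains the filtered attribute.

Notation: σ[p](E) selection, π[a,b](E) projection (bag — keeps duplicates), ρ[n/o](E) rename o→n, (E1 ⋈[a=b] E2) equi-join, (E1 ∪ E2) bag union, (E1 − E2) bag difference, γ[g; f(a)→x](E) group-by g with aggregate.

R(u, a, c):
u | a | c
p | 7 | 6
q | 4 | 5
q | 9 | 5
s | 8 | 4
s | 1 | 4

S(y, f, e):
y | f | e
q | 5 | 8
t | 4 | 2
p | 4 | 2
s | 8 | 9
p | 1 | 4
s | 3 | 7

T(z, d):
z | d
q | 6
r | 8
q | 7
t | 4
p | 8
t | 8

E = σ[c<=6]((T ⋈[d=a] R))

σ filters on c, owned by the right side.
E' = (T ⋈[d=a] σ[c<=6](R))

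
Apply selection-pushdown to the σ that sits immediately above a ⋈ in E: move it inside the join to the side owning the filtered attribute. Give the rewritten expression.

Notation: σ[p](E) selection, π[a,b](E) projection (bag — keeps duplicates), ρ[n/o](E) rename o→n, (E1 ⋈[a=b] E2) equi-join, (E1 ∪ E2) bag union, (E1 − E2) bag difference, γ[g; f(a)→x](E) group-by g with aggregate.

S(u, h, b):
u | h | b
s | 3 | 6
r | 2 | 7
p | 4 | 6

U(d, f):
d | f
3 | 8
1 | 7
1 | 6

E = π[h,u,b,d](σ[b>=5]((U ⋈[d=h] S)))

σ filters on b, owned by the right side.
E' = π[h,u,b,d]((U ⋈[d=h] σ[b>=5](S)))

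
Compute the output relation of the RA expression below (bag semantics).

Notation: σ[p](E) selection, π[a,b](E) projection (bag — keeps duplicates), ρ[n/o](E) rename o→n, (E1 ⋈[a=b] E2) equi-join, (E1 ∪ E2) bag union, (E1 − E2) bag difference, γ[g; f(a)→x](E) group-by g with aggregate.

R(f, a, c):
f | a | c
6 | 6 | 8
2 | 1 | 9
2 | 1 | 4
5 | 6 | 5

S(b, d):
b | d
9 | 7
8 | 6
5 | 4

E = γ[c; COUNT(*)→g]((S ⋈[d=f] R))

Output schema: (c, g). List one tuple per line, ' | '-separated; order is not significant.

Row counts bottom-up:
  S → 3
  R → 4
  (S ⋈[d=f] R) → 1
  γ[c; COUNT(*)→g]((S ⋈[d=f] R)) → 1

== RESULT ==
c | g
8 | 1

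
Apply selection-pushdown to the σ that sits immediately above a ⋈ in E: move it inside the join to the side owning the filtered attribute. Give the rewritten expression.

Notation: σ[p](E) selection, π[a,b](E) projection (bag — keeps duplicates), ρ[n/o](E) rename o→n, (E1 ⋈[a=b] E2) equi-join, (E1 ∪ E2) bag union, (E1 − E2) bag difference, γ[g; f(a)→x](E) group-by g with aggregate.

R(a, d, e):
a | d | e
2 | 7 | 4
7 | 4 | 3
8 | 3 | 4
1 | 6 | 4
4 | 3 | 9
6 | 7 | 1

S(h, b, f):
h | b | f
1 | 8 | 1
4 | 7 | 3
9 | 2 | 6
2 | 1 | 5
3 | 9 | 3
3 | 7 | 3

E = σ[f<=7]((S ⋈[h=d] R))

σ filters on f, owned by the left side.
E' = (σ[f<=7](S) ⋈[h=d] R)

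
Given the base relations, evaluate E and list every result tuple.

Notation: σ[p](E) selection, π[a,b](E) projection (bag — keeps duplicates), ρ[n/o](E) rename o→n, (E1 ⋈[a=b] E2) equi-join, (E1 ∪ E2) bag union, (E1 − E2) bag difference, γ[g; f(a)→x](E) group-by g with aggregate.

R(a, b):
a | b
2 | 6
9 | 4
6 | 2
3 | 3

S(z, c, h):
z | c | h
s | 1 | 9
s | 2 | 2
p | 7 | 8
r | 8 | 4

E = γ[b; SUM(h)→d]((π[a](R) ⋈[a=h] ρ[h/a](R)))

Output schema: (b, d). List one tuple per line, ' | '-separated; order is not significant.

Subexpression sizes:
  R → 4
  π[a](R) → 4
  R → 4
  ρ[h/a](R) → 4
  (π[a](R) ⋈[a=h] ρ[h/a](R)) → 4
  γ[b; SUM(h)→d]((π[a](R) ⋈[a=h] ρ[h/a](R))) → 4

== RESULT ==
b | d
2 | 6
3 | 3
4 | 9
6 | 2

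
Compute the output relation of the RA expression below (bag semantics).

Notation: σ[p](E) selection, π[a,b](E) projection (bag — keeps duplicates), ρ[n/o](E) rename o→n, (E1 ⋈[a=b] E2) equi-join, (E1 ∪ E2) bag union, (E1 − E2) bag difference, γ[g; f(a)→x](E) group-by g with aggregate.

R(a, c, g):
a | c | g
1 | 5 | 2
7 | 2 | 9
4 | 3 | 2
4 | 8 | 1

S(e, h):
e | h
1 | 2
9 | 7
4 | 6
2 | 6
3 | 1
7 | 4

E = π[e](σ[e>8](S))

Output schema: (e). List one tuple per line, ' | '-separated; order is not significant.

Row counts bottom-up:
  S → 6
  σ[e>8](S) → 1
  π[e](σ[e>8](S)) → 1

== RESULT ==
e
9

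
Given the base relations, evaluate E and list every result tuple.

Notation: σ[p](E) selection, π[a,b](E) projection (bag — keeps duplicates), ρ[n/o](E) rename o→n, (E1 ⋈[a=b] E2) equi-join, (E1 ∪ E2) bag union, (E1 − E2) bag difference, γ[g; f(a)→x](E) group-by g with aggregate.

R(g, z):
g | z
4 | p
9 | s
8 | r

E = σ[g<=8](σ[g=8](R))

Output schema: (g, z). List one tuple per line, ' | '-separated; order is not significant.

Row counts bottom-up:
  R → 3
  σ[g=8](R) → 1
  σ[g<=8](σ[g=8](R)) → 1

== RESULT ==
g | z
8 | r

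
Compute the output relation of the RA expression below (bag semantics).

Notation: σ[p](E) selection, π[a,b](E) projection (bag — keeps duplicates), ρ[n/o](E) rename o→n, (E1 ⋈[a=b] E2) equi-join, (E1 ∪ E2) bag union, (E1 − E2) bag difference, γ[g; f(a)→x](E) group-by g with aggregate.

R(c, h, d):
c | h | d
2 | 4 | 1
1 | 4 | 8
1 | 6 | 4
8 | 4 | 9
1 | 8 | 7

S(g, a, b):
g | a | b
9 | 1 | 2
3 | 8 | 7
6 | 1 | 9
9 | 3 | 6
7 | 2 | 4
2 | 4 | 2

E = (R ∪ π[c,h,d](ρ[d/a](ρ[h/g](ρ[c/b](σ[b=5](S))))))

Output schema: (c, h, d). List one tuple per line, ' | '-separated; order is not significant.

Per-node cardinality:
  R → 5
  S → 6
  σ[b=5](S) → 0
  ρ[c/b](σ[b=5](S)) → 0
  ρ[h/g](ρ[c/b](σ[b=5](S))) → 0
  ρ[d/a](ρ[h/g](ρ[c/b](σ[b=5](S)))) → 0
  π[c,h,d](ρ[d/a](ρ[h/g](ρ[c/b](σ[b=5](S))))) → 0
  (R ∪ π[c,h,d](ρ[d/a](ρ[h/g](ρ[c/b](σ[b=5](S)))))) → 5

== RESULT ==
c | h | d
1 | 4 | 8
1 | 6 | 4
1 | 8 | 7
2 | 4 | 1
8 | 4 | 9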